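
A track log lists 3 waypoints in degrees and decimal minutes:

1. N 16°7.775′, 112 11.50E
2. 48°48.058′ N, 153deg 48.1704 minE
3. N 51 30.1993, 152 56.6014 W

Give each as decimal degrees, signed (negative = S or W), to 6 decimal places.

Point 1:
  Lat: 7.775′ = 0.129583°; total 16.1295833
  N ⇒ keep positive
  λ: 11.5′ = 0.191667°; total 112.1916667
  E ⇒ keep positive
Point 2:
  Latitude: 48.058′ = 0.800967°; total 48.8009667
  N → positive
  λ: 48.1704′ = 0.802840°; total 153.8028400
  E → positive
Point 3:
  Latitude: 51 + 30.1993/60 = 51.5033217
  N ⇒ keep positive
  Longitude: 152 + 56.6014/60 = 152.9433567
  W ⇒ negate

1. 16.129583, 112.191667
2. 48.800967, 153.802840
3. 51.503322, -152.943357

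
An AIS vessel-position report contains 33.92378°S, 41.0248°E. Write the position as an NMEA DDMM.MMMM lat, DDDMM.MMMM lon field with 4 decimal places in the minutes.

Lat: 33° + 0.923780 × 60 = 33° 55.426800′
Lon: 41° + 0.024800 × 60 = 41° 1.488000′

3355.4268,S / 04101.4880,E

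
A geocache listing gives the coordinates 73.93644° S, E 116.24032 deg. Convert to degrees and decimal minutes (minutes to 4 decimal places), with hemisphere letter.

φ: minutes = (73.936440 − 73) × 60 = 56.186400
λ: minutes = (116.240320 − 116) × 60 = 14.419200

73° 56.1864′ S, 116° 14.4192′ E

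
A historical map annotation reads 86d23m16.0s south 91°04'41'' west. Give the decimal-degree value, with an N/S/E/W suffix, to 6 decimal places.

Lat: 86 + 23/60 + 16/3600 = 86.3877778
λ: 91 + 4/60 + 41/3600 = 91.0780556

86.387778° S, 91.078056° W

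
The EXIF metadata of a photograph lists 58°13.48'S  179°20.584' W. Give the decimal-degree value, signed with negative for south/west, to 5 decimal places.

φ: 58 + 13.48/60 = 58.224667
hemisphere S, so the sign is −
Longitude: 20.584′ = 0.343067°; total 179.343067
W → negative

-58.22467, -179.34307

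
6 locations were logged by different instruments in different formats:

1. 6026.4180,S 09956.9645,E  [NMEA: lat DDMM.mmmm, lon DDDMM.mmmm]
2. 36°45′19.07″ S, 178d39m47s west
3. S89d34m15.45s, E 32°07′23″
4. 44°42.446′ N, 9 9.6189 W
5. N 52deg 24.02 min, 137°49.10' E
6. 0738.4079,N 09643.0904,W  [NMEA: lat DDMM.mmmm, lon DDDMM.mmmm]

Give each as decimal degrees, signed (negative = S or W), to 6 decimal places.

Point 1:
  Lat: split at 2 digits → 60° and 26.418′; 60 + 26.418/60 = 60.4403000
  hemisphere S, so the sign is −
  λ: degrees = first 3 digits = 99, minutes = 56.9645; 99 + 56.9645/60 = 99.9494083
  E ⇒ keep positive
Point 2:
  Lat: 36 + 45/60 + 19.07/3600 = 36.7552972
  S → negative
  Longitude: 39′ + 47″ = 39.78333′; 178 + 39.78333/60 = 178.6630556
  W ⇒ negate
Point 3:
  φ: 89 + 34/60 + 15.45/3600 = 89.5709583
  hemisphere S, so the sign is −
  Longitude: 7′ + 23″ = 7.38333′; 32 + 7.38333/60 = 32.1230556
  E ⇒ keep positive
Point 4:
  Latitude: 44 + 42.446/60 = 44.7074333
  N ⇒ keep positive
  λ: 9 + 9.6189/60 = 9.1603150
  W → negative
Point 5:
  Latitude: 52 + 24.02/60 = 52.4003333
  N → positive
  λ: 137 + 49.1/60 = 137.8183333
  E → positive
Point 6:
  Latitude: degrees = first 2 digits = 7, minutes = 38.4079; 7 + 38.4079/60 = 7.6401317
  N → positive
  Lon: split at 3 digits → 096° and 43.0904′; 96 + 43.0904/60 = 96.7181733
  W → negative

1. -60.440300, 99.949408
2. -36.755297, -178.663056
3. -89.570958, 32.123056
4. 44.707433, -9.160315
5. 52.400333, 137.818333
6. 7.640132, -96.718173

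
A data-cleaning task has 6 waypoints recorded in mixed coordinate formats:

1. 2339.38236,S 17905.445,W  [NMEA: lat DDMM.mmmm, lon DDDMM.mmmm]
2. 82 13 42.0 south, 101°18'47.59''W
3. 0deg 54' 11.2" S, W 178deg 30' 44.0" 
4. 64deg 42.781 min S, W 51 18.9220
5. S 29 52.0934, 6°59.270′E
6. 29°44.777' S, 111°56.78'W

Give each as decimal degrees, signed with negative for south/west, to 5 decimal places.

Point 1:
  Lat: degrees = first 2 digits = 23, minutes = 39.38236; 23 + 39.38236/60 = 23.656373
  S → negative
  Longitude: degrees = first 3 digits = 179, minutes = 5.445; 179 + 5.445/60 = 179.090750
  W → negative
Point 2:
  Latitude: 82° + 13/60 + 42/3600 = 82 + 0.216667 + 0.011667 = 82.228333
  S → negative
  Longitude: 101 + 18/60 + 47.59/3600 = 101.313219
  hemisphere W, so the sign is −
Point 3:
  Lat: 54′ + 11.2″ = 54.18667′; 0 + 54.18667/60 = 0.903111
  S ⇒ negate
  λ: 178 + 30/60 + 44/3600 = 178.512222
  hemisphere W, so the sign is −
Point 4:
  φ: 42.781′ = 0.713017°; total 64.713017
  hemisphere S, so the sign is −
  Lon: 18.922′ = 0.315367°; total 51.315367
  W ⇒ negate
Point 5:
  Lat: 52.0934′ = 0.868223°; total 29.868223
  S → negative
  Longitude: 6 + 59.27/60 = 6.987833
  E ⇒ keep positive
Point 6:
  φ: 29 + 44.777/60 = 29.746283
  S → negative
  Longitude: 111 + 56.78/60 = 111.946333
  W ⇒ negate

1. -23.65637, -179.09075
2. -82.22833, -101.31322
3. -0.90311, -178.51222
4. -64.71302, -51.31537
5. -29.86822, 6.98783
6. -29.74628, -111.94633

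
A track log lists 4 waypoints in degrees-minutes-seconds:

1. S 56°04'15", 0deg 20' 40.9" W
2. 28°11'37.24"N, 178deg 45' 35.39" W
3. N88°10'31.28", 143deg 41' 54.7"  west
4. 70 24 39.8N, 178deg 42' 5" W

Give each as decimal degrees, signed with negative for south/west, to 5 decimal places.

Point 1:
  Latitude: 4′ + 15″ = 4.25000′; 56 + 4.25000/60 = 56.070833
  S → negative
  λ: 20′ + 40.9″ = 20.68167′; 0 + 20.68167/60 = 0.344694
  hemisphere W, so the sign is −
Point 2:
  Latitude: 11′ + 37.24″ = 11.62067′; 28 + 11.62067/60 = 28.193678
  N → positive
  Longitude: 178° + 45/60 + 35.39/3600 = 178 + 0.750000 + 0.009831 = 178.759831
  W ⇒ negate
Point 3:
  Lat: 88 + 10/60 + 31.28/3600 = 88.175356
  N ⇒ keep positive
  Longitude: 41′ + 54.7″ = 41.91167′; 143 + 41.91167/60 = 143.698528
  W ⇒ negate
Point 4:
  Latitude: 24′ + 39.8″ = 24.66333′; 70 + 24.66333/60 = 70.411056
  N ⇒ keep positive
  λ: 178° + 42/60 + 5/3600 = 178 + 0.700000 + 0.001389 = 178.701389
  W → negative

1. -56.07083, -0.34469
2. 28.19368, -178.75983
3. 88.17536, -143.69853
4. 70.41106, -178.70139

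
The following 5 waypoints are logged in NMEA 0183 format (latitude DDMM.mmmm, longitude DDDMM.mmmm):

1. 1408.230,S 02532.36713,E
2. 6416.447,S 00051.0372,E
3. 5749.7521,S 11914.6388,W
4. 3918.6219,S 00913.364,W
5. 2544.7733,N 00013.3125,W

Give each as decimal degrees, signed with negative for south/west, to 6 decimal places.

1. -14.137167, 25.539452
2. -64.274117, 0.850620
3. -57.829202, -119.243980
4. -39.310365, -9.222733
5. 25.746222, -0.221875

Point 1:
  φ: degrees = first 2 digits = 14, minutes = 8.23; 14 + 8.23/60 = 14.1371667
  S ⇒ negate
  Lon: degrees = first 3 digits = 25, minutes = 32.36713; 25 + 32.36713/60 = 25.5394522
  E → positive
Point 2:
  Latitude: split at 2 digits → 64° and 16.447′; 64 + 16.447/60 = 64.2741167
  S ⇒ negate
  λ: degrees = first 3 digits = 0, minutes = 51.0372; 0 + 51.0372/60 = 0.8506200
  E → positive
Point 3:
  Lat: split at 2 digits → 57° and 49.7521′; 57 + 49.7521/60 = 57.8292017
  S → negative
  Lon: degrees = first 3 digits = 119, minutes = 14.6388; 119 + 14.6388/60 = 119.2439800
  W → negative
Point 4:
  Lat: degrees = first 2 digits = 39, minutes = 18.6219; 39 + 18.6219/60 = 39.3103650
  S ⇒ negate
  λ: degrees = first 3 digits = 9, minutes = 13.364; 9 + 13.364/60 = 9.2227333
  hemisphere W, so the sign is −
Point 5:
  φ: split at 2 digits → 25° and 44.7733′; 25 + 44.7733/60 = 25.7462217
  N ⇒ keep positive
  Lon: split at 3 digits → 000° and 13.3125′; 0 + 13.3125/60 = 0.2218750
  W → negative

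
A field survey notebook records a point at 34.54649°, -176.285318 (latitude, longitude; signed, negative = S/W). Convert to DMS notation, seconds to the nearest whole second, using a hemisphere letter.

34°32′47″ N, 176°17′7″ W

φ: 0.546490 × 60 = 32.78940′ → 32′, remainder × 60 = 47.36″
Longitude is negative → W; |value| = 176.285318
λ: 0.285318 × 60 = 17.11908′ → 17′, remainder × 60 = 7.14″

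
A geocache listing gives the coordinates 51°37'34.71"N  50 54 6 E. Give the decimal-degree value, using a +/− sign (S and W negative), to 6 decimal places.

51.626308, 50.901667

Latitude: 37′ + 34.71″ = 37.57850′; 51 + 37.57850/60 = 51.6263083
N → positive
λ: 50° + 54/60 + 6/3600 = 50 + 0.900000 + 0.001667 = 50.9016667
E → positive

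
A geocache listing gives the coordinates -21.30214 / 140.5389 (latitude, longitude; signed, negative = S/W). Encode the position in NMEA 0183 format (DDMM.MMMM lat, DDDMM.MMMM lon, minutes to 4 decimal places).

2118.1284,S / 14032.3340,E

Latitude is negative → S; |value| = 21.302140
Lat: 21° + 0.302140 × 60 = 21° 18.128400′
Longitude: minutes = (140.538900 − 140) × 60 = 32.334000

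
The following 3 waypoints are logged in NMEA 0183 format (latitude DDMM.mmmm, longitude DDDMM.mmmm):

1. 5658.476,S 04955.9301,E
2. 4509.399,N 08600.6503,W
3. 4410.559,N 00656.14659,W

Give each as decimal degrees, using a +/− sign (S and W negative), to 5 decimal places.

Point 1:
  Lat: degrees = first 2 digits = 56, minutes = 58.476; 56 + 58.476/60 = 56.974600
  S → negative
  Lon: degrees = first 3 digits = 49, minutes = 55.9301; 49 + 55.9301/60 = 49.932168
  E → positive
Point 2:
  Lat: split at 2 digits → 45° and 9.399′; 45 + 9.399/60 = 45.156650
  N ⇒ keep positive
  λ: split at 3 digits → 086° and 0.6503′; 86 + 0.6503/60 = 86.010838
  W ⇒ negate
Point 3:
  Lat: degrees = first 2 digits = 44, minutes = 10.559; 44 + 10.559/60 = 44.175983
  N ⇒ keep positive
  Longitude: split at 3 digits → 006° and 56.14659′; 6 + 56.14659/60 = 6.935777
  hemisphere W, so the sign is −

1. -56.97460, 49.93217
2. 45.15665, -86.01084
3. 44.17598, -6.93578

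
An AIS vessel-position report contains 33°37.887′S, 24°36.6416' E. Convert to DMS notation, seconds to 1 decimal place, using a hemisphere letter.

33°37′53.2″ S, 24°36′38.5″ E

φ: 37.88700′ → 37′ and 0.88700 × 60 = 53.220″
Lon: fractional minutes 0.64160 × 60 = 38.496″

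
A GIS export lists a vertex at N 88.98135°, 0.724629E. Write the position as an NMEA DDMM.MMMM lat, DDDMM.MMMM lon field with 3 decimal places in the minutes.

Lat: fractional part 0.981350 → 58.88100 minutes
Lon: 0° + 0.724629 × 60 = 0° 43.47774′

8858.881,N / 00043.478,E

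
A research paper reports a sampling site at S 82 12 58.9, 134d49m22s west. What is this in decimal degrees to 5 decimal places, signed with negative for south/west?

Latitude: 82 + 12/60 + 58.9/3600 = 82.216361
S → negative
λ: 134° + 49/60 + 22/3600 = 134 + 0.816667 + 0.006111 = 134.822778
W → negative

-82.21636, -134.82278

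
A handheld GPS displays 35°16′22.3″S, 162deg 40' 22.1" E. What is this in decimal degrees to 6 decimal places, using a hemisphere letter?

35.272861° S, 162.672806° E

Latitude: 35° + 16/60 + 22.3/3600 = 35 + 0.266667 + 0.006194 = 35.2728611
Longitude: 40′ + 22.1″ = 40.36833′; 162 + 40.36833/60 = 162.6728056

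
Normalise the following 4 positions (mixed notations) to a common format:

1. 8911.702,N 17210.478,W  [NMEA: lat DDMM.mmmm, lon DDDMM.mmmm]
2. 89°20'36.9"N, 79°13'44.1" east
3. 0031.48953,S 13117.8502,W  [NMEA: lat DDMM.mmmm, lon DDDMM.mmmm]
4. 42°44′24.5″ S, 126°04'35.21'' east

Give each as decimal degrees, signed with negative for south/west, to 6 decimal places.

1. 89.195033, -172.174633
2. 89.343583, 79.228917
3. -0.524826, -131.297503
4. -42.740139, 126.076447

Point 1:
  Latitude: degrees = first 2 digits = 89, minutes = 11.702; 89 + 11.702/60 = 89.1950333
  N → positive
  Lon: split at 3 digits → 172° and 10.478′; 172 + 10.478/60 = 172.1746333
  W → negative
Point 2:
  φ: 89° + 20/60 + 36.9/3600 = 89 + 0.333333 + 0.010250 = 89.3435833
  N ⇒ keep positive
  Lon: 79° + 13/60 + 44.1/3600 = 79 + 0.216667 + 0.012250 = 79.2289167
  E → positive
Point 3:
  φ: degrees = first 2 digits = 0, minutes = 31.48953; 0 + 31.48953/60 = 0.5248255
  S → negative
  Lon: degrees = first 3 digits = 131, minutes = 17.8502; 131 + 17.8502/60 = 131.2975033
  hemisphere W, so the sign is −
Point 4:
  Lat: 42° + 44/60 + 24.5/3600 = 42 + 0.733333 + 0.006806 = 42.7401389
  S ⇒ negate
  Lon: 126° + 4/60 + 35.21/3600 = 126 + 0.066667 + 0.009781 = 126.0764472
  E ⇒ keep positive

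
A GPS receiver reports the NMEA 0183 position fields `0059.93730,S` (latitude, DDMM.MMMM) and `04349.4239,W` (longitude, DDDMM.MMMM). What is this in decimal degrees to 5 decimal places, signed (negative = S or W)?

Latitude: split at 2 digits → 00° and 59.9373′; 0 + 59.9373/60 = 0.998955
hemisphere S, so the sign is −
Lon: degrees = first 3 digits = 43, minutes = 49.4239; 43 + 49.4239/60 = 43.823732
W ⇒ negate

-0.99896, -43.82373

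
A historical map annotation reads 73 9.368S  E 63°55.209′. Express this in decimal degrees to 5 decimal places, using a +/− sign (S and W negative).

φ: 9.368′ = 0.156133°; total 73.156133
S ⇒ negate
λ: 63 + 55.209/60 = 63.920150
E ⇒ keep positive

-73.15613, 63.92015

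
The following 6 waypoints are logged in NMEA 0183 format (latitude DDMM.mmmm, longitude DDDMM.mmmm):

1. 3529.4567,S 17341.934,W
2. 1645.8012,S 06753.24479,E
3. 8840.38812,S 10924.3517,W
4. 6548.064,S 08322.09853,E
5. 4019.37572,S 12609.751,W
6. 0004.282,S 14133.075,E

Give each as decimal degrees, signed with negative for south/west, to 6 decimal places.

1. -35.490945, -173.698900
2. -16.763353, 67.887413
3. -88.673135, -109.405862
4. -65.801067, 83.368309
5. -40.322929, -126.162517
6. -0.071367, 141.551250

Point 1:
  Latitude: degrees = first 2 digits = 35, minutes = 29.4567; 35 + 29.4567/60 = 35.4909450
  S → negative
  Lon: split at 3 digits → 173° and 41.934′; 173 + 41.934/60 = 173.6989000
  W ⇒ negate
Point 2:
  Latitude: degrees = first 2 digits = 16, minutes = 45.8012; 16 + 45.8012/60 = 16.7633533
  hemisphere S, so the sign is −
  Lon: split at 3 digits → 067° and 53.24479′; 67 + 53.24479/60 = 67.8874132
  E → positive
Point 3:
  Lat: split at 2 digits → 88° and 40.38812′; 88 + 40.38812/60 = 88.6731353
  S → negative
  Longitude: degrees = first 3 digits = 109, minutes = 24.3517; 109 + 24.3517/60 = 109.4058617
  W ⇒ negate
Point 4:
  Lat: degrees = first 2 digits = 65, minutes = 48.064; 65 + 48.064/60 = 65.8010667
  S → negative
  Longitude: split at 3 digits → 083° and 22.09853′; 83 + 22.09853/60 = 83.3683088
  E → positive
Point 5:
  Latitude: split at 2 digits → 40° and 19.37572′; 40 + 19.37572/60 = 40.3229287
  S → negative
  Lon: split at 3 digits → 126° and 9.751′; 126 + 9.751/60 = 126.1625167
  hemisphere W, so the sign is −
Point 6:
  φ: split at 2 digits → 00° and 4.282′; 0 + 4.282/60 = 0.0713667
  S → negative
  Lon: degrees = first 3 digits = 141, minutes = 33.075; 141 + 33.075/60 = 141.5512500
  E ⇒ keep positive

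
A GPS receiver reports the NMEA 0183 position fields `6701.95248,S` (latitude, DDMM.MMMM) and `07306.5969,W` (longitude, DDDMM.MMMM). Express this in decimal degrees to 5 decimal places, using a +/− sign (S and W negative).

-67.03254, -73.10995

Latitude: degrees = first 2 digits = 67, minutes = 1.95248; 67 + 1.95248/60 = 67.032541
S ⇒ negate
Lon: split at 3 digits → 073° and 6.5969′; 73 + 6.5969/60 = 73.109948
W ⇒ negate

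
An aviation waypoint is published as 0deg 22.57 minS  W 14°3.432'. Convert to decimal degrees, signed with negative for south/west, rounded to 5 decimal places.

-0.37617, -14.05720

Latitude: 22.57′ = 0.376167°; total 0.376167
S → negative
Lon: 3.432′ = 0.057200°; total 14.057200
W → negative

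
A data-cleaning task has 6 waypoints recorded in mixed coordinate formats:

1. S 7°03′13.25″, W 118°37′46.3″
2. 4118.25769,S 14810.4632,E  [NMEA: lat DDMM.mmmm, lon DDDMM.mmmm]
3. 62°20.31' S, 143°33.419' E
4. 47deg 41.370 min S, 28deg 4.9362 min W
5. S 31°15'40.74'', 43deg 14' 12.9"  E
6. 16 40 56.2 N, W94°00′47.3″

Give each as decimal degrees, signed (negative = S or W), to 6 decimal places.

1. -7.053681, -118.629528
2. -41.304295, 148.174387
3. -62.338500, 143.556983
4. -47.689500, -28.082270
5. -31.261317, 43.236917
6. 16.682278, -94.013139

Point 1:
  φ: 7° + 3/60 + 13.25/3600 = 7 + 0.050000 + 0.003681 = 7.0536806
  S ⇒ negate
  λ: 118 + 37/60 + 46.3/3600 = 118.6295278
  W ⇒ negate
Point 2:
  Latitude: degrees = first 2 digits = 41, minutes = 18.25769; 41 + 18.25769/60 = 41.3042948
  hemisphere S, so the sign is −
  Lon: degrees = first 3 digits = 148, minutes = 10.4632; 148 + 10.4632/60 = 148.1743867
  E ⇒ keep positive
Point 3:
  Latitude: 62 + 20.31/60 = 62.3385000
  S ⇒ negate
  Longitude: 143 + 33.419/60 = 143.5569833
  E ⇒ keep positive
Point 4:
  Lat: 41.37′ = 0.689500°; total 47.6895000
  S → negative
  Lon: 28 + 4.9362/60 = 28.0822700
  hemisphere W, so the sign is −
Point 5:
  Latitude: 31° + 15/60 + 40.74/3600 = 31 + 0.250000 + 0.011317 = 31.2613167
  S → negative
  Lon: 43 + 14/60 + 12.9/3600 = 43.2369167
  E ⇒ keep positive
Point 6:
  Latitude: 40′ + 56.2″ = 40.93667′; 16 + 40.93667/60 = 16.6822778
  N → positive
  λ: 94° + 0/60 + 47.3/3600 = 94 + 0.000000 + 0.013139 = 94.0131389
  hemisphere W, so the sign is −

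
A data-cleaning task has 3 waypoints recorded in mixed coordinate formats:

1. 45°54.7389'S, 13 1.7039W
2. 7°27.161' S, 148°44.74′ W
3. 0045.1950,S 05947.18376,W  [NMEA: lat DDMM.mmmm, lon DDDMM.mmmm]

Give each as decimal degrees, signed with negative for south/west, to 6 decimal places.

1. -45.912315, -13.028398
2. -7.452683, -148.745667
3. -0.753250, -59.786396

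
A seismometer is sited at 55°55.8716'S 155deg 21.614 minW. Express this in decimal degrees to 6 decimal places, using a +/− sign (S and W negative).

φ: 55 + 55.8716/60 = 55.9311933
hemisphere S, so the sign is −
Longitude: 21.614′ = 0.360233°; total 155.3602333
W → negative

-55.931193, -155.360233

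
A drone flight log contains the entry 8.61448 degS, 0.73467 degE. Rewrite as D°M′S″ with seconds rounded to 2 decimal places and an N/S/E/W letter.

Latitude: 0.614480° → 36.86880′; 0.86880 × 60 = 52.1280″
Longitude: whole degrees 0; 44.08020′ → 44′ and 4.8120″

8°36′52.13″ S, 0°44′4.81″ E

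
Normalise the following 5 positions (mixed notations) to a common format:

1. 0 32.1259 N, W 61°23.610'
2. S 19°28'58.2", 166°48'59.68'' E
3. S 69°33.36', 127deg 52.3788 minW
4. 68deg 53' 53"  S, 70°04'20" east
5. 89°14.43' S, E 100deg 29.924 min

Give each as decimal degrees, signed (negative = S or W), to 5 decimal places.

1. 0.53543, -61.39350
2. -19.48283, 166.81658
3. -69.55600, -127.87298
4. -68.89806, 70.07222
5. -89.24050, 100.49873

Point 1:
  φ: 32.1259′ = 0.535432°; total 0.535432
  N ⇒ keep positive
  Lon: 23.61′ = 0.393500°; total 61.393500
  W → negative
Point 2:
  φ: 19° + 28/60 + 58.2/3600 = 19 + 0.466667 + 0.016167 = 19.482833
  hemisphere S, so the sign is −
  Longitude: 166° + 48/60 + 59.68/3600 = 166 + 0.800000 + 0.016578 = 166.816578
  E → positive
Point 3:
  Lat: 69 + 33.36/60 = 69.556000
  S → negative
  Longitude: 52.3788′ = 0.872980°; total 127.872980
  W → negative
Point 4:
  Lat: 68° + 53/60 + 53/3600 = 68 + 0.883333 + 0.014722 = 68.898056
  S ⇒ negate
  Longitude: 70° + 4/60 + 20/3600 = 70 + 0.066667 + 0.005556 = 70.072222
  E → positive
Point 5:
  Lat: 14.43′ = 0.240500°; total 89.240500
  S ⇒ negate
  λ: 100 + 29.924/60 = 100.498733
  E ⇒ keep positive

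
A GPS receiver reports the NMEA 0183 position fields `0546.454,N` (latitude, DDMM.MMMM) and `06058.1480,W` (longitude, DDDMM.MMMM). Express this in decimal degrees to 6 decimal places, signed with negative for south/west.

5.774233, -60.969133

Lat: degrees = first 2 digits = 5, minutes = 46.454; 5 + 46.454/60 = 5.7742333
N ⇒ keep positive
Longitude: split at 3 digits → 060° and 58.148′; 60 + 58.148/60 = 60.9691333
W → negative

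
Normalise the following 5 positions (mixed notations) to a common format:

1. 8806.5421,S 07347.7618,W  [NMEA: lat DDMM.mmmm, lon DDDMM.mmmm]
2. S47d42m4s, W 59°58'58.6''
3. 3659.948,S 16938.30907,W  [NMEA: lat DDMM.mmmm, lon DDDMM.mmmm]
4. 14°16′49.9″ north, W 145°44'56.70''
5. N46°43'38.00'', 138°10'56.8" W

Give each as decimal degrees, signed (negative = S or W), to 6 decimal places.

1. -88.109035, -73.796030
2. -47.701111, -59.982944
3. -36.999133, -169.638485
4. 14.280528, -145.749083
5. 46.727222, -138.182444

Point 1:
  Latitude: split at 2 digits → 88° and 6.5421′; 88 + 6.5421/60 = 88.1090350
  S → negative
  Longitude: split at 3 digits → 073° and 47.7618′; 73 + 47.7618/60 = 73.7960300
  hemisphere W, so the sign is −
Point 2:
  Latitude: 47° + 42/60 + 4/3600 = 47 + 0.700000 + 0.001111 = 47.7011111
  S → negative
  λ: 58′ + 58.6″ = 58.97667′; 59 + 58.97667/60 = 59.9829444
  hemisphere W, so the sign is −
Point 3:
  Lat: degrees = first 2 digits = 36, minutes = 59.948; 36 + 59.948/60 = 36.9991333
  hemisphere S, so the sign is −
  Lon: degrees = first 3 digits = 169, minutes = 38.30907; 169 + 38.30907/60 = 169.6384845
  hemisphere W, so the sign is −
Point 4:
  Lat: 14° + 16/60 + 49.9/3600 = 14 + 0.266667 + 0.013861 = 14.2805278
  N ⇒ keep positive
  Longitude: 145° + 44/60 + 56.7/3600 = 145 + 0.733333 + 0.015750 = 145.7490833
  W ⇒ negate
Point 5:
  Latitude: 43′ + 38″ = 43.63333′; 46 + 43.63333/60 = 46.7272222
  N ⇒ keep positive
  λ: 138 + 10/60 + 56.8/3600 = 138.1824444
  W ⇒ negate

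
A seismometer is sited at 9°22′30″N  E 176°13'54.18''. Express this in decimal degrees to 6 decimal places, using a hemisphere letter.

9.375000° N, 176.231717° E

Lat: 9° + 22/60 + 30/3600 = 9 + 0.366667 + 0.008333 = 9.3750000
Lon: 176 + 13/60 + 54.18/3600 = 176.2317167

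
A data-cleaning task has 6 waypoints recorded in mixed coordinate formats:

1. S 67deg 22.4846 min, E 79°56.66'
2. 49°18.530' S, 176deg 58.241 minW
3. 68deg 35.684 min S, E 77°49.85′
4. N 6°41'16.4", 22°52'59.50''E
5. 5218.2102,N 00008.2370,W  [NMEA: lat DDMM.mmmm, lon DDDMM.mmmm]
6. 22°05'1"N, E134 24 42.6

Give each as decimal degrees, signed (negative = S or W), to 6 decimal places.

1. -67.374743, 79.944333
2. -49.308833, -176.970683
3. -68.594733, 77.830833
4. 6.687889, 22.883194
5. 52.303503, -0.137283
6. 22.083611, 134.411833

Point 1:
  φ: 22.4846′ = 0.374743°; total 67.3747433
  S ⇒ negate
  Lon: 56.66′ = 0.944333°; total 79.9443333
  E → positive
Point 2:
  Latitude: 18.53′ = 0.308833°; total 49.3088333
  S → negative
  λ: 58.241′ = 0.970683°; total 176.9706833
  W ⇒ negate
Point 3:
  φ: 68 + 35.684/60 = 68.5947333
  hemisphere S, so the sign is −
  λ: 77 + 49.85/60 = 77.8308333
  E ⇒ keep positive
Point 4:
  φ: 41′ + 16.4″ = 41.27333′; 6 + 41.27333/60 = 6.6878889
  N → positive
  Lon: 22 + 52/60 + 59.5/3600 = 22.8831944
  E ⇒ keep positive
Point 5:
  φ: degrees = first 2 digits = 52, minutes = 18.2102; 52 + 18.2102/60 = 52.3035033
  N → positive
  Longitude: split at 3 digits → 000° and 8.237′; 0 + 8.237/60 = 0.1372833
  W ⇒ negate
Point 6:
  Latitude: 22 + 5/60 + 1/3600 = 22.0836111
  N ⇒ keep positive
  λ: 134 + 24/60 + 42.6/3600 = 134.4118333
  E → positive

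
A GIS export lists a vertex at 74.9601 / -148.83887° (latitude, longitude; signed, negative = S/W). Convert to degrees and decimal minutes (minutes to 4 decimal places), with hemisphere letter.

74° 57.6060′ N, 148° 50.3322′ W

φ: minutes = (74.960100 − 74) × 60 = 57.606000
Longitude is negative → W; |value| = 148.838870
Longitude: minutes = (148.838870 − 148) × 60 = 50.332200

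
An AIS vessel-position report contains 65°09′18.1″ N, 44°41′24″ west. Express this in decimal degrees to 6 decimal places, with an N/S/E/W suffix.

Lat: 65° + 9/60 + 18.1/3600 = 65 + 0.150000 + 0.005028 = 65.1550278
Lon: 44 + 41/60 + 24/3600 = 44.6900000

65.155028° N, 44.690000° W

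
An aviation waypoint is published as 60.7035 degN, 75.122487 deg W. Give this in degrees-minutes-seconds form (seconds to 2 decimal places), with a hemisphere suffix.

Latitude: whole degrees 60; 42.21000′ → 42′ and 12.6000″
Longitude: whole degrees 75; 7.34922′ → 7′ and 20.9532″

60°42′12.60″ N, 75°07′20.95″ W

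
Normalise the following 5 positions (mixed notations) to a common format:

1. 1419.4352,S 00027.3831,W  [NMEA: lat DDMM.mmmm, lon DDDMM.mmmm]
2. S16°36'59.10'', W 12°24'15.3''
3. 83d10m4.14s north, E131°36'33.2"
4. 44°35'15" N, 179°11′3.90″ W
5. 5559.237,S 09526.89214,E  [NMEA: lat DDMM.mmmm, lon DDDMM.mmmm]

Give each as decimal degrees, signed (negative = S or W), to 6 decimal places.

Point 1:
  Lat: degrees = first 2 digits = 14, minutes = 19.4352; 14 + 19.4352/60 = 14.3239200
  S ⇒ negate
  Longitude: split at 3 digits → 000° and 27.3831′; 0 + 27.3831/60 = 0.4563850
  hemisphere W, so the sign is −
Point 2:
  Latitude: 16 + 36/60 + 59.1/3600 = 16.6164167
  S → negative
  Longitude: 12 + 24/60 + 15.3/3600 = 12.4042500
  hemisphere W, so the sign is −
Point 3:
  φ: 83 + 10/60 + 4.14/3600 = 83.1678167
  N ⇒ keep positive
  Lon: 36′ + 33.2″ = 36.55333′; 131 + 36.55333/60 = 131.6092222
  E ⇒ keep positive
Point 4:
  Lat: 44 + 35/60 + 15/3600 = 44.5875000
  N → positive
  Longitude: 11′ + 3.9″ = 11.06500′; 179 + 11.06500/60 = 179.1844167
  W → negative
Point 5:
  Lat: split at 2 digits → 55° and 59.237′; 55 + 59.237/60 = 55.9872833
  S ⇒ negate
  Lon: degrees = first 3 digits = 95, minutes = 26.89214; 95 + 26.89214/60 = 95.4482023
  E → positive

1. -14.323920, -0.456385
2. -16.616417, -12.404250
3. 83.167817, 131.609222
4. 44.587500, -179.184417
5. -55.987283, 95.448202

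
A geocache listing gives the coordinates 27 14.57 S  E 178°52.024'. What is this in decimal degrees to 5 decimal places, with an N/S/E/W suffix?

27.24283° S, 178.86707° E

Lat: 27 + 14.57/60 = 27.242833
Longitude: 52.024′ = 0.867067°; total 178.867067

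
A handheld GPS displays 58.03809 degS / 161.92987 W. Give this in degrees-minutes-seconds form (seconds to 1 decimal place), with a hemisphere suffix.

φ: 0.038090° → 2.28540′; 0.28540 × 60 = 17.124″
λ: whole degrees 161; 55.79220′ → 55′ and 47.532″

58°02′17.1″ S, 161°55′47.5″ W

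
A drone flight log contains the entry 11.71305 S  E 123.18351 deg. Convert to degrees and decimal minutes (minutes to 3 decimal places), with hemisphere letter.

Latitude: minutes = (11.713050 − 11) × 60 = 42.78300
λ: fractional part 0.183510 → 11.01060 minutes

11° 42.783′ S, 123° 11.011′ E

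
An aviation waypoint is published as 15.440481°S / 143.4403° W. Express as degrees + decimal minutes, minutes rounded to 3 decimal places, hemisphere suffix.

φ: fractional part 0.440481 → 26.42886 minutes
Lon: minutes = (143.440300 − 143) × 60 = 26.41800

15° 26.429′ S, 143° 26.418′ W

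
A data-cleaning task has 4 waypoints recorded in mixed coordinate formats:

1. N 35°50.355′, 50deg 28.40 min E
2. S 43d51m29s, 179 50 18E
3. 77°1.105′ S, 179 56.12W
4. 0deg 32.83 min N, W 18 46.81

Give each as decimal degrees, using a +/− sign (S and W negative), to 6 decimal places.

Point 1:
  φ: 35 + 50.355/60 = 35.8392500
  N ⇒ keep positive
  Lon: 28.4′ = 0.473333°; total 50.4733333
  E ⇒ keep positive
Point 2:
  Latitude: 51′ + 29″ = 51.48333′; 43 + 51.48333/60 = 43.8580556
  S → negative
  Longitude: 179 + 50/60 + 18/3600 = 179.8383333
  E → positive
Point 3:
  Latitude: 77 + 1.105/60 = 77.0184167
  S → negative
  Longitude: 56.12′ = 0.935333°; total 179.9353333
  W → negative
Point 4:
  φ: 0 + 32.83/60 = 0.5471667
  N → positive
  Lon: 18 + 46.81/60 = 18.7801667
  hemisphere W, so the sign is −

1. 35.839250, 50.473333
2. -43.858056, 179.838333
3. -77.018417, -179.935333
4. 0.547167, -18.780167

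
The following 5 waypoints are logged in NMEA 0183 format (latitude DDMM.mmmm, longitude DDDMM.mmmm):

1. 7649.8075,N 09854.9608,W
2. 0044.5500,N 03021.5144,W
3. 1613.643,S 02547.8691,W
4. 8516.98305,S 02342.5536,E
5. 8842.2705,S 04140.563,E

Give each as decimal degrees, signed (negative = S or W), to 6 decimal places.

Point 1:
  Latitude: degrees = first 2 digits = 76, minutes = 49.8075; 76 + 49.8075/60 = 76.8301250
  N ⇒ keep positive
  Longitude: split at 3 digits → 098° and 54.9608′; 98 + 54.9608/60 = 98.9160133
  W → negative
Point 2:
  Lat: degrees = first 2 digits = 0, minutes = 44.55; 0 + 44.55/60 = 0.7425000
  N → positive
  λ: degrees = first 3 digits = 30, minutes = 21.5144; 30 + 21.5144/60 = 30.3585733
  W → negative
Point 3:
  Latitude: degrees = first 2 digits = 16, minutes = 13.643; 16 + 13.643/60 = 16.2273833
  S ⇒ negate
  λ: degrees = first 3 digits = 25, minutes = 47.8691; 25 + 47.8691/60 = 25.7978183
  W → negative
Point 4:
  φ: split at 2 digits → 85° and 16.98305′; 85 + 16.98305/60 = 85.2830508
  S ⇒ negate
  Lon: degrees = first 3 digits = 23, minutes = 42.5536; 23 + 42.5536/60 = 23.7092267
  E → positive
Point 5:
  φ: degrees = first 2 digits = 88, minutes = 42.2705; 88 + 42.2705/60 = 88.7045083
  hemisphere S, so the sign is −
  λ: degrees = first 3 digits = 41, minutes = 40.563; 41 + 40.563/60 = 41.6760500
  E → positive

1. 76.830125, -98.916013
2. 0.742500, -30.358573
3. -16.227383, -25.797818
4. -85.283051, 23.709227
5. -88.704508, 41.676050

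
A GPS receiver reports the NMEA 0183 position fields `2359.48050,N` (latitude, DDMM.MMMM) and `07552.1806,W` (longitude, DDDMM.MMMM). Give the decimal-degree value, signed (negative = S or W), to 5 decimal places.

φ: split at 2 digits → 23° and 59.4805′; 23 + 59.4805/60 = 23.991342
N ⇒ keep positive
λ: degrees = first 3 digits = 75, minutes = 52.1806; 75 + 52.1806/60 = 75.869677
W ⇒ negate

23.99134, -75.86968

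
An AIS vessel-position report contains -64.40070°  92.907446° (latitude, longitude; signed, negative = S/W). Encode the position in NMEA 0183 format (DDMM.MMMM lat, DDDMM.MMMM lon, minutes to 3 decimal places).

Latitude is negative → S; |value| = 64.400700
Latitude: fractional part 0.400700 → 24.04200 minutes
λ: fractional part 0.907446 → 54.44676 minutes

6424.042,S / 09254.447,E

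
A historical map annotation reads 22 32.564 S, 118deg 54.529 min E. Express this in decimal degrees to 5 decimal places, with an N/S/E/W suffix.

Lat: 32.564′ = 0.542733°; total 22.542733
Lon: 118 + 54.529/60 = 118.908817

22.54273° S, 118.90882° E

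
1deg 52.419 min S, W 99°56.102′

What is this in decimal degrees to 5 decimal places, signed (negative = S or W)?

-1.87365, -99.93503

Latitude: 1 + 52.419/60 = 1.873650
hemisphere S, so the sign is −
Lon: 99 + 56.102/60 = 99.935033
hemisphere W, so the sign is −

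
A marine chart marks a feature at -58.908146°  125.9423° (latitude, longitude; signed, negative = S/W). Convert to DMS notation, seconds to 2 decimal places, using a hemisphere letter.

Latitude is negative → S; |value| = 58.908146
Latitude: 0.908146° → 54.48876′; 0.48876 × 60 = 29.3256″
Lon: 0.942300 × 60 = 56.53800′ → 56′, remainder × 60 = 32.2800″

58°54′29.33″ S, 125°56′32.28″ E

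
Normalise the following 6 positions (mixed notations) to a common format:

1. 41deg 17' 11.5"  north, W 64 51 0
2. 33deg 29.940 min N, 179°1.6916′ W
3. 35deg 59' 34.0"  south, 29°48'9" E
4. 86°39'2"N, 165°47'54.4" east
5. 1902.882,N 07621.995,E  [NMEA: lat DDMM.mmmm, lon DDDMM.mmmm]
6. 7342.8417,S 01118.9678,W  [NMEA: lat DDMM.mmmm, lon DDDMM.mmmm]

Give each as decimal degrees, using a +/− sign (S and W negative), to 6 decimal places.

1. 41.286528, -64.850000
2. 33.499000, -179.028193
3. -35.992778, 29.802500
4. 86.650556, 165.798444
5. 19.048033, 76.366583
6. -73.714028, -11.316130

Point 1:
  φ: 17′ + 11.5″ = 17.19167′; 41 + 17.19167/60 = 41.2865278
  N → positive
  Lon: 51′ + 0″ = 51.00000′; 64 + 51.00000/60 = 64.8500000
  W ⇒ negate
Point 2:
  φ: 29.94′ = 0.499000°; total 33.4990000
  N ⇒ keep positive
  λ: 179 + 1.6916/60 = 179.0281933
  W → negative
Point 3:
  Latitude: 35 + 59/60 + 34/3600 = 35.9927778
  hemisphere S, so the sign is −
  Lon: 29 + 48/60 + 9/3600 = 29.8025000
  E → positive
Point 4:
  Latitude: 39′ + 2″ = 39.03333′; 86 + 39.03333/60 = 86.6505556
  N ⇒ keep positive
  Lon: 47′ + 54.4″ = 47.90667′; 165 + 47.90667/60 = 165.7984444
  E ⇒ keep positive
Point 5:
  Latitude: split at 2 digits → 19° and 2.882′; 19 + 2.882/60 = 19.0480333
  N → positive
  Longitude: degrees = first 3 digits = 76, minutes = 21.995; 76 + 21.995/60 = 76.3665833
  E ⇒ keep positive
Point 6:
  φ: degrees = first 2 digits = 73, minutes = 42.8417; 73 + 42.8417/60 = 73.7140283
  S → negative
  Longitude: degrees = first 3 digits = 11, minutes = 18.9678; 11 + 18.9678/60 = 11.3161300
  W ⇒ negate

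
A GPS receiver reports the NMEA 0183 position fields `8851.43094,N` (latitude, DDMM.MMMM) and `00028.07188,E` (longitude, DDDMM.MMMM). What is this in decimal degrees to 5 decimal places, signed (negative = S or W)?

88.85718, 0.46786

Lat: split at 2 digits → 88° and 51.43094′; 88 + 51.43094/60 = 88.857182
N → positive
Lon: degrees = first 3 digits = 0, minutes = 28.07188; 0 + 28.07188/60 = 0.467865
E → positive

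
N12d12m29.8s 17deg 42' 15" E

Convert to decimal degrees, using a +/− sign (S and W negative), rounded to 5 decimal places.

Lat: 12 + 12/60 + 29.8/3600 = 12.208278
N → positive
λ: 17 + 42/60 + 15/3600 = 17.704167
E ⇒ keep positive

12.20828, 17.70417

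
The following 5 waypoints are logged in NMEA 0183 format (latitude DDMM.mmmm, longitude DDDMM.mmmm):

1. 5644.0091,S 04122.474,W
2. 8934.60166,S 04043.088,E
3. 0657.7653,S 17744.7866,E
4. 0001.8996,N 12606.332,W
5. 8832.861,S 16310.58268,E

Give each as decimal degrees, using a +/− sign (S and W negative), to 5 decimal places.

1. -56.73349, -41.37457
2. -89.57669, 40.71813
3. -6.96276, 177.74644
4. 0.03166, -126.10553
5. -88.54768, 163.17638

Point 1:
  Lat: split at 2 digits → 56° and 44.0091′; 56 + 44.0091/60 = 56.733485
  S → negative
  Lon: degrees = first 3 digits = 41, minutes = 22.474; 41 + 22.474/60 = 41.374567
  hemisphere W, so the sign is −
Point 2:
  Lat: split at 2 digits → 89° and 34.60166′; 89 + 34.60166/60 = 89.576694
  hemisphere S, so the sign is −
  Lon: degrees = first 3 digits = 40, minutes = 43.088; 40 + 43.088/60 = 40.718133
  E → positive
Point 3:
  Lat: split at 2 digits → 06° and 57.7653′; 6 + 57.7653/60 = 6.962755
  hemisphere S, so the sign is −
  Longitude: split at 3 digits → 177° and 44.7866′; 177 + 44.7866/60 = 177.746443
  E → positive
Point 4:
  Lat: split at 2 digits → 00° and 1.8996′; 0 + 1.8996/60 = 0.031660
  N → positive
  Longitude: split at 3 digits → 126° and 6.332′; 126 + 6.332/60 = 126.105533
  W → negative
Point 5:
  φ: split at 2 digits → 88° and 32.861′; 88 + 32.861/60 = 88.547683
  S → negative
  Longitude: split at 3 digits → 163° and 10.58268′; 163 + 10.58268/60 = 163.176378
  E → positive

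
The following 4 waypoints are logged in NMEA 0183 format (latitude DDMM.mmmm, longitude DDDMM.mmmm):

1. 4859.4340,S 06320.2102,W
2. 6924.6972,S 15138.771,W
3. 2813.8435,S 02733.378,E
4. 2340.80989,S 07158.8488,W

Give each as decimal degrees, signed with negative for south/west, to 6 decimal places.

Point 1:
  φ: degrees = first 2 digits = 48, minutes = 59.434; 48 + 59.434/60 = 48.9905667
  S → negative
  λ: degrees = first 3 digits = 63, minutes = 20.2102; 63 + 20.2102/60 = 63.3368367
  W → negative
Point 2:
  φ: degrees = first 2 digits = 69, minutes = 24.6972; 69 + 24.6972/60 = 69.4116200
  hemisphere S, so the sign is −
  Lon: degrees = first 3 digits = 151, minutes = 38.771; 151 + 38.771/60 = 151.6461833
  hemisphere W, so the sign is −
Point 3:
  φ: split at 2 digits → 28° and 13.8435′; 28 + 13.8435/60 = 28.2307250
  hemisphere S, so the sign is −
  Lon: split at 3 digits → 027° and 33.378′; 27 + 33.378/60 = 27.5563000
  E ⇒ keep positive
Point 4:
  Latitude: degrees = first 2 digits = 23, minutes = 40.80989; 23 + 40.80989/60 = 23.6801648
  S → negative
  λ: degrees = first 3 digits = 71, minutes = 58.8488; 71 + 58.8488/60 = 71.9808133
  hemisphere W, so the sign is −

1. -48.990567, -63.336837
2. -69.411620, -151.646183
3. -28.230725, 27.556300
4. -23.680165, -71.980813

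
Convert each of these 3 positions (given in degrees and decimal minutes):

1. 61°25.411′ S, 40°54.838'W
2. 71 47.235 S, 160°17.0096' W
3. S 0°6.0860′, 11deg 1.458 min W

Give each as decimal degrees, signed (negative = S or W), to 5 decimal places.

1. -61.42352, -40.91397
2. -71.78725, -160.28349
3. -0.10143, -11.02430

Point 1:
  Latitude: 25.411′ = 0.423517°; total 61.423517
  S → negative
  λ: 40 + 54.838/60 = 40.913967
  hemisphere W, so the sign is −
Point 2:
  φ: 71 + 47.235/60 = 71.787250
  S ⇒ negate
  Lon: 160 + 17.0096/60 = 160.283493
  W ⇒ negate
Point 3:
  Lat: 6.086′ = 0.101433°; total 0.101433
  S → negative
  Longitude: 1.458′ = 0.024300°; total 11.024300
  hemisphere W, so the sign is −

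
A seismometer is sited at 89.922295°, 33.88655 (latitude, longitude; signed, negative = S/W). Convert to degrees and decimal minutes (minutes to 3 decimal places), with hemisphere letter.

Latitude: 89° + 0.922295 × 60 = 89° 55.33770′
Longitude: fractional part 0.886550 → 53.19300 minutes

89° 55.338′ N, 33° 53.193′ E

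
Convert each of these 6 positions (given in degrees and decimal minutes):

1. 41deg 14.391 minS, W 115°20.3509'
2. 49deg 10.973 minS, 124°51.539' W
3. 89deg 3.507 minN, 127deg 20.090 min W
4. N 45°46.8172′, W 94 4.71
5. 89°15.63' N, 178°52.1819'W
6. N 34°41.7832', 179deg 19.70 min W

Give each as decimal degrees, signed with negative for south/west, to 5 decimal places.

1. -41.23985, -115.33918
2. -49.18288, -124.85898
3. 89.05845, -127.33483
4. 45.78029, -94.07850
5. 89.26050, -178.86970
6. 34.69639, -179.32833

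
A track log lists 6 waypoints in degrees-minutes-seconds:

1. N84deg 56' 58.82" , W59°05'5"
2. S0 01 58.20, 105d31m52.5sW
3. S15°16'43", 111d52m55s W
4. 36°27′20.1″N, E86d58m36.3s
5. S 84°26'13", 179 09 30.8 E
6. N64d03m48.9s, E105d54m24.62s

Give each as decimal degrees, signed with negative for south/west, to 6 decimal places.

1. 84.949672, -59.084722
2. -0.032833, -105.531250
3. -15.278611, -111.881944
4. 36.455583, 86.976750
5. -84.436944, 179.158556
6. 64.063583, 105.906839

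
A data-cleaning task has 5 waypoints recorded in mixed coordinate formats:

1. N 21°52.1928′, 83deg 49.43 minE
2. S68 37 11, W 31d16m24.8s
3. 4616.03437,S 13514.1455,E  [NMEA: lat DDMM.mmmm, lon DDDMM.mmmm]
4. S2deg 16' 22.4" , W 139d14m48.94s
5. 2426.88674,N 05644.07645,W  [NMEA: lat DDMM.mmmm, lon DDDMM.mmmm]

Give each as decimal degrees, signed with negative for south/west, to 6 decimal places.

Point 1:
  Lat: 21 + 52.1928/60 = 21.8698800
  N ⇒ keep positive
  Lon: 83 + 49.43/60 = 83.8238333
  E → positive
Point 2:
  Latitude: 68 + 37/60 + 11/3600 = 68.6197222
  S → negative
  λ: 31° + 16/60 + 24.8/3600 = 31 + 0.266667 + 0.006889 = 31.2735556
  W → negative
Point 3:
  φ: degrees = first 2 digits = 46, minutes = 16.03437; 46 + 16.03437/60 = 46.2672395
  S → negative
  Lon: degrees = first 3 digits = 135, minutes = 14.1455; 135 + 14.1455/60 = 135.2357583
  E → positive
Point 4:
  φ: 2 + 16/60 + 22.4/3600 = 2.2728889
  S ⇒ negate
  Lon: 139° + 14/60 + 48.94/3600 = 139 + 0.233333 + 0.013594 = 139.2469278
  hemisphere W, so the sign is −
Point 5:
  Lat: degrees = first 2 digits = 24, minutes = 26.88674; 24 + 26.88674/60 = 24.4481123
  N ⇒ keep positive
  λ: split at 3 digits → 056° and 44.07645′; 56 + 44.07645/60 = 56.7346075
  W → negative

1. 21.869880, 83.823833
2. -68.619722, -31.273556
3. -46.267240, 135.235758
4. -2.272889, -139.246928
5. 24.448112, -56.734608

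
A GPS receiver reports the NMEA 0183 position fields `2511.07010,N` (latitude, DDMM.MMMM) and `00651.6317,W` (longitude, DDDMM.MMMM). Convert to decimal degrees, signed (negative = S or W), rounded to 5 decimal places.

25.18450, -6.86053

φ: degrees = first 2 digits = 25, minutes = 11.0701; 25 + 11.0701/60 = 25.184502
N ⇒ keep positive
λ: degrees = first 3 digits = 6, minutes = 51.6317; 6 + 51.6317/60 = 6.860528
W ⇒ negate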